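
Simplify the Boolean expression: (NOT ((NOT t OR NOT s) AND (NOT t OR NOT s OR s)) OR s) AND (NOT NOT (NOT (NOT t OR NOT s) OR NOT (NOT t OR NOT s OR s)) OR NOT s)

t AND s

(NOT ((NOT t OR NOT s) AND (NOT t OR NOT s OR s)) OR s) AND (NOT NOT (NOT (NOT t OR NOT s) OR NOT (NOT t OR NOT s OR s)) OR NOT s)
= (NOT ((NOT t OR NOT s) AND (NOT t OR NOT s OR s)) OR s) AND (NOT ((NOT t OR NOT s) AND (NOT t OR NOT s OR s)) OR NOT s)   (De Morgan)
= NOT ((NOT t OR NOT s) AND (NOT t OR NOT s OR s)) OR s AND NOT s   (distribution)
= NOT ((NOT t OR NOT s) AND (NOT t OR NOT s OR s))   (complement / identity)
= NOT (NOT t OR NOT s)   (absorption)
= t AND s   (De Morgan)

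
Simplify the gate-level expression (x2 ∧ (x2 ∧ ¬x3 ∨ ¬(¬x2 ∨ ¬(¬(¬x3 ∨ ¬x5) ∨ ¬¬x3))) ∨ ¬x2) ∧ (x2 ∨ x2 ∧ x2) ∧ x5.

x2 ∧ x5

(x2 ∧ (x2 ∧ ¬x3 ∨ ¬(¬x2 ∨ ¬(¬(¬x3 ∨ ¬x5) ∨ ¬¬x3))) ∨ ¬x2) ∧ (x2 ∨ x2 ∧ x2) ∧ x5
= (x2 ∧ (x2 ∧ ¬x3 ∨ ¬(¬x2 ∨ (¬x3 ∨ ¬x5) ∧ ¬x3)) ∨ ¬x2) ∧ (x2 ∨ x2 ∧ x2) ∧ x5   [De Morgan]
= (x2 ∧ (x2 ∧ ¬x3 ∨ ¬(¬x2 ∨ ¬x3)) ∨ ¬x2) ∧ (x2 ∨ x2 ∧ x2) ∧ x5   [absorption]
= (x2 ∧ (x2 ∧ ¬x3 ∨ x2 ∧ x3) ∨ ¬x2) ∧ (x2 ∨ x2 ∧ x2) ∧ x5   [De Morgan]
= (x2 ∧ x2 ∨ ¬x2) ∧ (x2 ∨ x2 ∧ x2) ∧ x5   [distribution]
= (¬x2 ∧ x2 ∨ x2 ∧ x2) ∧ x5   [distribution]
= x2 ∧ x5   [distribution]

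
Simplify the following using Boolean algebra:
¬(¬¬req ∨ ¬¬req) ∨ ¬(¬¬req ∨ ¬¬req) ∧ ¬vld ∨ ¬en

¬(¬¬req ∨ ¬¬req) ∨ ¬(¬¬req ∨ ¬¬req) ∧ ¬vld ∨ ¬en
= ¬(¬¬req ∨ ¬¬req) ∨ ¬en
= ¬¬¬req ∨ ¬en
= ¬req ∨ ¬en

¬req ∨ ¬en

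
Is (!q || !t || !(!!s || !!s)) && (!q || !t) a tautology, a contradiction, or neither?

(!q || !t || !(!!s || !!s)) && (!q || !t)
= (!q || !t || !!!s) && (!q || !t)   (idempotence)
= (!q || !t || !s) && (!q || !t)   (double negation)
= !q || !t   (absorption)
This depends on q, t, so it is not a constant.

neither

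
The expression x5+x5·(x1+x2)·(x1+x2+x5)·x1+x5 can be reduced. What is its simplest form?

x5

x5+x5·(x1+x2)·(x1+x2+x5)·x1+x5
= x5+x5·(x1+x2)·x1+x5   (absorption)
= x5+x5·x1+x5   (absorption)
= x5+x5   (absorption)
= x5   (idempotence)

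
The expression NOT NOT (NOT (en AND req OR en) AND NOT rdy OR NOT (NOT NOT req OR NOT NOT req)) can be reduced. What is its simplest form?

NOT en AND NOT rdy OR NOT req

NOT NOT (NOT (en AND req OR en) AND NOT rdy OR NOT (NOT NOT req OR NOT NOT req))
= NOT (en AND req OR en) AND NOT rdy OR NOT (NOT NOT req OR NOT NOT req)   [double negation]
= NOT (en AND req OR en) AND NOT rdy OR NOT NOT NOT req   [idempotence]
= NOT en AND NOT rdy OR NOT NOT NOT req   [absorption]
= NOT en AND NOT rdy OR NOT req   [double negation]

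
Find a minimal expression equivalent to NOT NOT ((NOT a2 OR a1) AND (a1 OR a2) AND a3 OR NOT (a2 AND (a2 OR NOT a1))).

NOT NOT ((NOT a2 OR a1) AND (a1 OR a2) AND a3 OR NOT (a2 AND (a2 OR NOT a1)))
= NOT NOT ((NOT a2 OR a1) AND (a1 OR a2) AND a3 OR NOT a2)   — absorption
= NOT NOT ((NOT a2 AND a2 OR a1) AND a3 OR NOT a2)   — distribution
= NOT NOT (a1 AND a3 OR NOT a2)   — complement / identity
= a1 AND a3 OR NOT a2   — double negation

a1 AND a3 OR NOT a2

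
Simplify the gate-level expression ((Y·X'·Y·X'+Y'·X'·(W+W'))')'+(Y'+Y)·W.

X'+W

((Y·X'·Y·X'+Y'·X'·(W+W'))')'+(Y'+Y)·W
= ((Y·X'·Y·X'+Y'·X')')'+(Y'+Y)·W   [complement / identity]
= ((Y·X'+Y'·X')')'+(Y'+Y)·W   [idempotence]
= ((X')')'+(Y'+Y)·W   [distribution]
= ((X')')'+W   [complement / identity]
= X'+W   [double negation]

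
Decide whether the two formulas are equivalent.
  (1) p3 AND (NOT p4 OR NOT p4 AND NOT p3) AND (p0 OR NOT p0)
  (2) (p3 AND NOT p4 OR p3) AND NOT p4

Yes

E1: p3 AND (NOT p4 OR NOT p4 AND NOT p3) AND (p0 OR NOT p0)
    = p3 AND (NOT p4 OR NOT p4 AND NOT p3)
    = p3 AND NOT p4
E2: (p3 AND NOT p4 OR p3) AND NOT p4
    = p3 AND NOT p4
Both reduce to p3 AND NOT p4, so they are equivalent.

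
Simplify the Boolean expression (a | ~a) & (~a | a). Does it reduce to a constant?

(a | ~a) & (~a | a)
= a | ~a   — complement / identity
= 1   — complement

1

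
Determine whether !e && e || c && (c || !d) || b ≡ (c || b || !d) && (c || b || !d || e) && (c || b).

Yes

E1: !e && e || c && (c || !d) || b
    = !e && e || c || b   (absorption)
    = c || b   (complement / identity)
E2: (c || b || !d) && (c || b || !d || e) && (c || b)
    = (c || b || !d) && (c || b)   (absorption)
    = c || b   (absorption)
Both reduce to c || b, so they are equivalent.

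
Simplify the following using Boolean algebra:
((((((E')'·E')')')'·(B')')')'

B

((((((E')'·E')')')'·(B')')')'
= ((((E')'·E')')')'·(B')'   (double negation)
= ((E')'·E')'·(B')'   (double negation)
= (E'+E)·(B')'   (De Morgan)
= (B')'   (complement / identity)
= B   (double negation)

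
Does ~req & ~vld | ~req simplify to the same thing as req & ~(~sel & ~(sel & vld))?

No

E1: ~req & ~vld | ~req
    = ~req   [absorption]
E2: req & ~(~sel & ~(sel & vld))
    = req & (sel | sel & vld)   [De Morgan]
    = req & sel   [absorption]
These differ: at req=0, sel=0, vld=0, E1 = 1 but E2 = 0.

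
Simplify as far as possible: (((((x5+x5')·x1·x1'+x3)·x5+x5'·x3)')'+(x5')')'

x3'·x5'

(((((x5+x5')·x1·x1'+x3)·x5+x5'·x3)')'+(x5')')'
= ((((x1·x1'+x3)·x5+x5'·x3)')'+(x5')')'   — complement / identity
= ((x1·x1'+x3)·x5+x5'·x3)'·x5'   — De Morgan
= (x3·x5+x5'·x3)'·x5'   — complement / identity
= x3'·x5'   — distribution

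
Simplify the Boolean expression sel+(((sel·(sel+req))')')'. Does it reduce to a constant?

sel+(((sel·(sel+req))')')'
= sel+(sel·(sel+req))'
= sel+sel'
= 1

1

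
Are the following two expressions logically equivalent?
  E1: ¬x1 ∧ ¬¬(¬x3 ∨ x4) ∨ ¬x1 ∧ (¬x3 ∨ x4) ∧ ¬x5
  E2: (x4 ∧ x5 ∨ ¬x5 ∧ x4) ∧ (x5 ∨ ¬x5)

E1: ¬x1 ∧ ¬¬(¬x3 ∨ x4) ∨ ¬x1 ∧ (¬x3 ∨ x4) ∧ ¬x5
    = ¬x1 ∧ (¬x3 ∨ x4) ∨ ¬x1 ∧ (¬x3 ∨ x4) ∧ ¬x5   [double negation]
    = ¬x1 ∧ (¬x3 ∨ x4)   [absorption]
E2: (x4 ∧ x5 ∨ ¬x5 ∧ x4) ∧ (x5 ∨ ¬x5)
    = x4 ∧ (x5 ∨ ¬x5)   [distribution]
    = x4   [complement / identity]
These differ: at x1=1, x3=0, x4=1, x5=0, E1 = 0 but E2 = 1.

No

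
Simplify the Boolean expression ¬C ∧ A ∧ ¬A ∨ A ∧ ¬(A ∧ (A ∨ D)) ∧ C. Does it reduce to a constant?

¬C ∧ A ∧ ¬A ∨ A ∧ ¬(A ∧ (A ∨ D)) ∧ C
= ¬C ∧ A ∧ ¬A ∨ A ∧ ¬A ∧ C   [absorption]
= A ∧ ¬A   [distribution]
= False   [complement]

False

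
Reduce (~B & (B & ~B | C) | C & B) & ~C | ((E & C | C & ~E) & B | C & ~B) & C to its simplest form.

(~B & (B & ~B | C) | C & B) & ~C | ((E & C | C & ~E) & B | C & ~B) & C
= (~B & C | C & B) & ~C | ((E & C | C & ~E) & B | C & ~B) & C
= C & ~C | ((E & C | C & ~E) & B | C & ~B) & C
= C & ~C | (C & B | C & ~B) & C
= C & ~C | C & C
= C

C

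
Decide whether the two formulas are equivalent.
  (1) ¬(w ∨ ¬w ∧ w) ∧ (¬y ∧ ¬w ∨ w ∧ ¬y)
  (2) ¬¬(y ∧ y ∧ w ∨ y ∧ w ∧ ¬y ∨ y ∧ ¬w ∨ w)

E1: ¬(w ∨ ¬w ∧ w) ∧ (¬y ∧ ¬w ∨ w ∧ ¬y)
    = ¬w ∧ (¬y ∧ ¬w ∨ w ∧ ¬y)
    = ¬w ∧ ¬y ∧ (¬w ∨ w)
    = ¬w ∧ ¬y
E2: ¬¬(y ∧ y ∧ w ∨ y ∧ w ∧ ¬y ∨ y ∧ ¬w ∨ w)
    = y ∧ y ∧ w ∨ y ∧ w ∧ ¬y ∨ y ∧ ¬w ∨ w
    = y ∧ w ∨ y ∧ ¬w ∨ w
    = y ∨ w
These differ: at w=1, y=0, E1 = 0 but E2 = 1.

No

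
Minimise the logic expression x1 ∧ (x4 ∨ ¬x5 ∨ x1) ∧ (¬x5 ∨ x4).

x1 ∧ (x4 ∨ ¬x5 ∨ x1) ∧ (¬x5 ∨ x4)
= x1 ∧ (x4 ∨ (¬x5 ∨ x1) ∧ ¬x5)   [distribution]
= x1 ∧ (x4 ∨ ¬x5)   [absorption]

x1 ∧ (x4 ∨ ¬x5)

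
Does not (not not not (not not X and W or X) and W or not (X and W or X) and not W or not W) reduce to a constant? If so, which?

no

not (not not not (not not X and W or X) and W or not (X and W or X) and not W or not W)
= not (not (not not X and W or X) and W or not (X and W or X) and not W or not W)
= not (not (X and W or X) and W or not (X and W or X) and not W or not W)
= not (not (X and W or X) or not W)
= not (not X or not W)
= X and W
This depends on W, X, so it is not a constant.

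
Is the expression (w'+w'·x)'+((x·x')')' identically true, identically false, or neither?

(w'+w'·x)'+((x·x')')'
= (w')'+((x·x')')'
= (w')'+x·x'
= w+x·x'
= w
This depends on w, so it is not a constant.

neither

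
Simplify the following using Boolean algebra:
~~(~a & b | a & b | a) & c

(b | a) & c

~~(~a & b | a & b | a) & c
= ~~(b | a) & c   (distribution)
= (b | a) & c   (double negation)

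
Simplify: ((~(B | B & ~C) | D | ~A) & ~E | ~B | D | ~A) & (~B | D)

~B | D

((~(B | B & ~C) | D | ~A) & ~E | ~B | D | ~A) & (~B | D)
= ((~B | D | ~A) & ~E | ~B | D | ~A) & (~B | D)   — absorption
= (~B | D | ~A) & (~B | D)   — absorption
= ~B | D   — absorption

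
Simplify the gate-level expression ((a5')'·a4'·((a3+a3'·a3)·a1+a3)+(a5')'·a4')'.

a5'+a4

((a5')'·a4'·((a3+a3'·a3)·a1+a3)+(a5')'·a4')'
= ((a5')'·a4'·(a3·a1+a3)+(a5')'·a4')'   (complement / identity)
= ((a5')'·a4'·a3+(a5')'·a4')'   (absorption)
= ((a5')'·a4')'   (absorption)
= a5'+a4   (De Morgan)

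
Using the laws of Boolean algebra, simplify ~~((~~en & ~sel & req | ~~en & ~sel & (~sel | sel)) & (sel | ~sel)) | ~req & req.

en & ~sel

~~((~~en & ~sel & req | ~~en & ~sel & (~sel | sel)) & (sel | ~sel)) | ~req & req
= ~~((~~en & ~sel & req | ~~en & ~sel) & (sel | ~sel)) | ~req & req
= ~~(~~en & ~sel & (sel | ~sel)) | ~req & req
= ~~(~~en & ~sel) | ~req & req
= ~~(~~en & ~sel)
= ~~en & ~sel
= en & ~sel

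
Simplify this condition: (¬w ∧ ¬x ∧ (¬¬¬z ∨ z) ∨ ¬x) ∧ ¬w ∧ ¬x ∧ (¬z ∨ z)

(¬w ∧ ¬x ∧ (¬¬¬z ∨ z) ∨ ¬x) ∧ ¬w ∧ ¬x ∧ (¬z ∨ z)
= (¬w ∧ ¬x ∧ (¬z ∨ z) ∨ ¬x) ∧ ¬w ∧ ¬x ∧ (¬z ∨ z)   — double negation
= ¬w ∧ ¬x ∧ (¬z ∨ z)   — absorption
= ¬w ∧ ¬x   — complement / identity

¬w ∧ ¬x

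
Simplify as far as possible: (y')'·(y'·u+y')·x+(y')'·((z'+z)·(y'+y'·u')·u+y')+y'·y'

y'

(y')'·(y'·u+y')·x+(y')'·((z'+z)·(y'+y'·u')·u+y')+y'·y'
= (y')'·(y'·u+y')·x+(y')'·((z'+z)·y'·u+y')+y'·y'   (absorption)
= (y')'·(y'·u+y')·x+(y')'·(y'·u+y')+y'·y'   (complement / identity)
= (y')'·(y'·u+y')+y'·y'   (absorption)
= (y')'·y'+y'·y'   (absorption)
= y·y'+y'·y'   (double negation)
= y'   (distribution)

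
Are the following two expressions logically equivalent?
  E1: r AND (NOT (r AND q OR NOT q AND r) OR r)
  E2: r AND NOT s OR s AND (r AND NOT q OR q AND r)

E1: r AND (NOT (r AND q OR NOT q AND r) OR r)
    = r AND (NOT r OR r)
    = r
E2: r AND NOT s OR s AND (r AND NOT q OR q AND r)
    = r AND NOT s OR s AND r
    = r
Both reduce to r, so they are equivalent.

Yes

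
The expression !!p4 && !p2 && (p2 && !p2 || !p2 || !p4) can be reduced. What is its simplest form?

!!p4 && !p2 && (p2 && !p2 || !p2 || !p4)
= p4 && !p2 && (p2 && !p2 || !p2 || !p4)   — double negation
= p4 && !p2 && (!p2 || !p4)   — complement / identity
= p4 && !p2   — absorption

p4 && !p2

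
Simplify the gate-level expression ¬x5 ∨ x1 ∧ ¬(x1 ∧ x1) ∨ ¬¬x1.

¬x5 ∨ x1

¬x5 ∨ x1 ∧ ¬(x1 ∧ x1) ∨ ¬¬x1
= ¬x5 ∨ x1 ∧ ¬(x1 ∧ x1) ∨ x1   [double negation]
= ¬x5 ∨ x1 ∧ ¬x1 ∨ x1   [idempotence]
= ¬x5 ∨ x1   [complement / identity]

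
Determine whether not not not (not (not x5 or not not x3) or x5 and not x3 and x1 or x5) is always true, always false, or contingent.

contingent

not not not (not (not x5 or not not x3) or x5 and not x3 and x1 or x5)
= not not not (x5 and not x3 or x5 and not x3 and x1 or x5)   — De Morgan
= not not not (x5 and not x3 or x5)   — absorption
= not not not x5   — absorption
= not x5   — double negation
This depends on x5, so it is not a constant.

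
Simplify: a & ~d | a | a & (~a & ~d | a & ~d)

a

a & ~d | a | a & (~a & ~d | a & ~d)
= a & ~d | a | a & ~d   — distribution
= a | a & ~d   — absorption
= a   — absorption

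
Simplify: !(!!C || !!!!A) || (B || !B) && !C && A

!C

!(!!C || !!!!A) || (B || !B) && !C && A
= !(!!C || !!A) || (B || !B) && !C && A   (double negation)
= !(!!C || !!A) || !C && A   (complement / identity)
= !C && !A || !C && A   (De Morgan)
= !C   (distribution)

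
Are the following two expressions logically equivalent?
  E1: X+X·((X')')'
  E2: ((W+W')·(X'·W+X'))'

Yes

E1: X+X·((X')')'
    = X+X·X'   [double negation]
    = X   [complement / identity]
E2: ((W+W')·(X'·W+X'))'
    = (X'·W+X')'   [complement / identity]
    = (X')'   [absorption]
    = X   [double negation]
Both reduce to X, so they are equivalent.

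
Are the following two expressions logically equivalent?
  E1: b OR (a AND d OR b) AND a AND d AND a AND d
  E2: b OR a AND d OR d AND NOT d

E1: b OR (a AND d OR b) AND a AND d AND a AND d
    = b OR (a AND d OR b) AND a AND d   — idempotence
    = b OR a AND d   — absorption
E2: b OR a AND d OR d AND NOT d
    = b OR a AND d   — complement / identity
Both reduce to b OR a AND d, so they are equivalent.

Yes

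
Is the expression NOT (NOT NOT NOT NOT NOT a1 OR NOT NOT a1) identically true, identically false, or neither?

NOT (NOT NOT NOT NOT NOT a1 OR NOT NOT a1)
= NOT (NOT NOT NOT a1 OR NOT NOT a1)   [double negation]
= NOT NOT a1 AND NOT a1   [De Morgan]
= a1 AND NOT a1   [double negation]
= FALSE   [complement]

identically false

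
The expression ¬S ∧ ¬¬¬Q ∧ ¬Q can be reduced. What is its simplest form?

¬S ∧ ¬¬¬Q ∧ ¬Q
= ¬S ∧ ¬Q ∧ ¬Q
= ¬S ∧ ¬Q

¬S ∧ ¬Q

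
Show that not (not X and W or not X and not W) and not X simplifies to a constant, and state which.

not (not X and W or not X and not W) and not X
= not not X and not X   [distribution]
= X and not X   [double negation]
= False   [complement]

False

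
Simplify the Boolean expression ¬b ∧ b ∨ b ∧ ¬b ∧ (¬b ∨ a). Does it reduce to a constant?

¬b ∧ b ∨ b ∧ ¬b ∧ (¬b ∨ a)
= b ∧ ¬b ∧ (¬b ∨ a)   (complement / identity)
= b ∧ ¬b   (absorption)
= False   (complement)

False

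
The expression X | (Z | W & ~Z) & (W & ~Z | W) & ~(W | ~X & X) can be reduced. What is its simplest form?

X

X | (Z | W & ~Z) & (W & ~Z | W) & ~(W | ~X & X)
= X | (Z | W & ~Z) & (W & ~Z | W) & ~W   [complement / identity]
= X | (Z & W | W & ~Z) & ~W   [distribution]
= X | W & ~W   [distribution]
= X   [complement / identity]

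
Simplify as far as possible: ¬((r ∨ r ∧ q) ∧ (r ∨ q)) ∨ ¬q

¬r ∨ ¬q

¬((r ∨ r ∧ q) ∧ (r ∨ q)) ∨ ¬q
= ¬(r ∧ (r ∨ q)) ∨ ¬q   (absorption)
= ¬r ∨ ¬q   (absorption)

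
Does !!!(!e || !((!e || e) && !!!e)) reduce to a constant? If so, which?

!!!(!e || !((!e || e) && !!!e))
= !!(e && (!e || e) && !!!e)   — De Morgan
= e && (!e || e) && !!!e   — double negation
= e && (!e || e) && !e   — double negation
= e && !e   — complement / identity
= false   — complement

yes, False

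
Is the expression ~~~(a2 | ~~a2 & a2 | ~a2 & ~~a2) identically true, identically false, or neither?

neither

~~~(a2 | ~~a2 & a2 | ~a2 & ~~a2)
= ~~~(a2 | ~~a2)   [distribution]
= ~~~(a2 | a2)   [double negation]
= ~(a2 | a2)   [double negation]
= ~a2   [idempotence]
This depends on a2, so it is not a constant.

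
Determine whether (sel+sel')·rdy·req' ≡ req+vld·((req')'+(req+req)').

No

E1: (sel+sel')·rdy·req'
    = rdy·req'   [complement / identity]
E2: req+vld·((req')'+(req+req)')
    = req+vld·((req')'+req')   [idempotence]
    = req+vld·(req+req')   [double negation]
    = req+vld   [complement / identity]
These differ: at rdy=0, req=1, sel=0, vld=0, E1 = 0 but E2 = 1.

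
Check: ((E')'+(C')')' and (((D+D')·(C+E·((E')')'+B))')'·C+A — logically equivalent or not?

E1: ((E')'+(C')')'
    = E'·C'   [De Morgan]
E2: (((D+D')·(C+E·((E')')'+B))')'·C+A
    = (((D+D')·(C+E·E'+B))')'·C+A   [double negation]
    = (D+D')·(C+E·E'+B)·C+A   [double negation]
    = (D+D')·(C+B)·C+A   [complement / identity]
    = (C+B)·C+A   [complement / identity]
    = C+A   [absorption]
These differ: at A=1, B=1, C=1, D=0, E=1, E1 = 0 but E2 = 1.

No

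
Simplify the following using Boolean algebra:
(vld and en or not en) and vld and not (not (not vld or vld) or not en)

vld and en

(vld and en or not en) and vld and not (not (not vld or vld) or not en)
= (vld and en or not en) and vld and (not vld or vld) and en   (De Morgan)
= (vld and en or not en) and vld and en   (complement / identity)
= vld and en   (absorption)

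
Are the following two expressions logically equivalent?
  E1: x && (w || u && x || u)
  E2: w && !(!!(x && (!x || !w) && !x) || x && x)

No

E1: x && (w || u && x || u)
    = x && (w || u)   — absorption
E2: w && !(!!(x && (!x || !w) && !x) || x && x)
    = w && !(!!(x && !x) || x && x)   — absorption
    = w && !(x && !x || x && x)   — double negation
    = w && !x   — distribution
These differ: at u=1, w=1, x=1, E1 = 1 but E2 = 0.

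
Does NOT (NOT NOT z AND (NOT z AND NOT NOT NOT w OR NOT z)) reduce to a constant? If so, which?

yes, True

NOT (NOT NOT z AND (NOT z AND NOT NOT NOT w OR NOT z))
= NOT (NOT NOT z AND (NOT z AND NOT w OR NOT z))   (double negation)
= NOT (NOT NOT z AND NOT z)   (absorption)
= NOT z OR z   (De Morgan)
= TRUE   (complement)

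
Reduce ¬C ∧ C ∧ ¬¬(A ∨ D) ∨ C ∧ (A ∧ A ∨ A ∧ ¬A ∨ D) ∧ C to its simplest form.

C ∧ (A ∨ D)

¬C ∧ C ∧ ¬¬(A ∨ D) ∨ C ∧ (A ∧ A ∨ A ∧ ¬A ∨ D) ∧ C
= ¬C ∧ C ∧ ¬¬(A ∨ D) ∨ C ∧ (A ∨ D) ∧ C
= ¬C ∧ C ∧ (A ∨ D) ∨ C ∧ (A ∨ D) ∧ C
= C ∧ (A ∨ D)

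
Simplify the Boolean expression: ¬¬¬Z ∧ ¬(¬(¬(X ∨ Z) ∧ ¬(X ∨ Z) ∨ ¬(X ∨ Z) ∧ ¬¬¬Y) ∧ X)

¬Z ∧ ¬X

¬¬¬Z ∧ ¬(¬(¬(X ∨ Z) ∧ ¬(X ∨ Z) ∨ ¬(X ∨ Z) ∧ ¬¬¬Y) ∧ X)
= ¬¬¬Z ∧ ¬(¬(¬(X ∨ Z) ∧ ¬(X ∨ Z) ∨ ¬(X ∨ Z) ∧ ¬Y) ∧ X)   (double negation)
= ¬¬¬Z ∧ ¬(¬(¬(X ∨ Z) ∨ ¬(X ∨ Z) ∧ ¬Y) ∧ X)   (idempotence)
= ¬¬¬Z ∧ ¬(¬¬(X ∨ Z) ∧ X)   (absorption)
= ¬¬¬Z ∧ ¬((X ∨ Z) ∧ X)   (double negation)
= ¬¬¬Z ∧ ¬X   (absorption)
= ¬Z ∧ ¬X   (double negation)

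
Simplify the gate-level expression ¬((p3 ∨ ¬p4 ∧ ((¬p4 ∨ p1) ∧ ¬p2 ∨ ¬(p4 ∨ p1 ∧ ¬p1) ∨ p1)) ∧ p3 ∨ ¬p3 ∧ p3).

¬((p3 ∨ ¬p4 ∧ ((¬p4 ∨ p1) ∧ ¬p2 ∨ ¬(p4 ∨ p1 ∧ ¬p1) ∨ p1)) ∧ p3 ∨ ¬p3 ∧ p3)
= ¬((p3 ∨ ¬p4 ∧ ((¬p4 ∨ p1) ∧ ¬p2 ∨ ¬(p4 ∨ p1 ∧ ¬p1) ∨ p1)) ∧ p3)
= ¬((p3 ∨ ¬p4 ∧ ((¬p4 ∨ p1) ∧ ¬p2 ∨ ¬p4 ∨ p1)) ∧ p3)
= ¬((p3 ∨ ¬p4 ∧ (¬p4 ∨ p1)) ∧ p3)
= ¬((p3 ∨ ¬p4) ∧ p3)
= ¬p3

¬p3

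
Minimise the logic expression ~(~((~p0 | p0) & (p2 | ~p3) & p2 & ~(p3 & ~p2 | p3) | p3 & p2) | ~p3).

p2 & p3

~(~((~p0 | p0) & (p2 | ~p3) & p2 & ~(p3 & ~p2 | p3) | p3 & p2) | ~p3)
= ~(~((~p0 | p0) & (p2 | ~p3) & p2 & ~p3 | p3 & p2) | ~p3)   (absorption)
= ~(~((~p0 | p0) & p2 & ~p3 | p3 & p2) | ~p3)   (absorption)
= ~(~(p2 & ~p3 | p3 & p2) | ~p3)   (complement / identity)
= ~(~p2 | ~p3)   (distribution)
= p2 & p3   (De Morgan)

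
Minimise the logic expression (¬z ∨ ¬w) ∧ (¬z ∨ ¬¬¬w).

¬z ∨ ¬w

(¬z ∨ ¬w) ∧ (¬z ∨ ¬¬¬w)
= (¬z ∨ ¬w) ∧ (¬z ∨ ¬w)   — double negation
= ¬z ∨ ¬w   — idempotence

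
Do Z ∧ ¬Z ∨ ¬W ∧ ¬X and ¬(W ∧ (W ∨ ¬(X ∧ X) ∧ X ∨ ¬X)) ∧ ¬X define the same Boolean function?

E1: Z ∧ ¬Z ∨ ¬W ∧ ¬X
    = ¬W ∧ ¬X
E2: ¬(W ∧ (W ∨ ¬(X ∧ X) ∧ X ∨ ¬X)) ∧ ¬X
    = ¬(W ∧ (W ∨ ¬X ∧ X ∨ ¬X)) ∧ ¬X
    = ¬(W ∧ (W ∨ ¬X)) ∧ ¬X
    = ¬W ∧ ¬X
Both reduce to ¬W ∧ ¬X, so they are equivalent.

Yes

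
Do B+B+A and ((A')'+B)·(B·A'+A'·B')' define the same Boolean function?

No

E1: B+B+A
    = B+A
E2: ((A')'+B)·(B·A'+A'·B')'
    = ((A')'+B)·(A')'
    = (A')'
    = A
These differ: at A=0, B=1, E1 = 1 but E2 = 0.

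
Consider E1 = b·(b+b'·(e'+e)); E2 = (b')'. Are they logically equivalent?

E1: b·(b+b'·(e'+e))
    = b·(b+b')   [complement / identity]
    = b   [complement / identity]
E2: (b')'
    = b   [double negation]
Both reduce to b, so they are equivalent.

Yes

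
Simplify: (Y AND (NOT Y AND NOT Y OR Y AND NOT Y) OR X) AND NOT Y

X AND NOT Y

(Y AND (NOT Y AND NOT Y OR Y AND NOT Y) OR X) AND NOT Y
= (Y AND NOT Y OR X) AND NOT Y   [distribution]
= X AND NOT Y   [complement / identity]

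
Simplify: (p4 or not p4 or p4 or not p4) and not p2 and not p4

(p4 or not p4 or p4 or not p4) and not p2 and not p4
= (p4 or not p4) and not p2 and not p4   [idempotence]
= not p2 and not p4   [complement / identity]

not p2 and not p4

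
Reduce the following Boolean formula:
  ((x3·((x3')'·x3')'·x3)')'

((x3·((x3')'·x3')'·x3)')'
= ((x3·(x3'+x3)·x3)')'   — De Morgan
= ((x3·x3)')'   — complement / identity
= (x3')'   — idempotence
= x3   — double negation

x3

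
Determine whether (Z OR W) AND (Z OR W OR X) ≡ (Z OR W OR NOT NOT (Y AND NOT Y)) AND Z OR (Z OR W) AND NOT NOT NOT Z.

Yes

E1: (Z OR W) AND (Z OR W OR X)
    = Z OR W
E2: (Z OR W OR NOT NOT (Y AND NOT Y)) AND Z OR (Z OR W) AND NOT NOT NOT Z
    = (Z OR W OR Y AND NOT Y) AND Z OR (Z OR W) AND NOT NOT NOT Z
    = (Z OR W) AND Z OR (Z OR W) AND NOT NOT NOT Z
    = (Z OR W) AND Z OR (Z OR W) AND NOT Z
    = Z OR W
Both reduce to Z OR W, so they are equivalent.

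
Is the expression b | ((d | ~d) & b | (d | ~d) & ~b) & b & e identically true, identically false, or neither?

b | ((d | ~d) & b | (d | ~d) & ~b) & b & e
= b | (d | ~d) & b & e
= b | b & e
= b
This depends on b, so it is not a constant.

neither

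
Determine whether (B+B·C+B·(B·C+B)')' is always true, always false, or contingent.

contingent

(B+B·C+B·(B·C+B)')'
= (B+B·C+B·B')'   [absorption]
= (B+B·C)'   [complement / identity]
= B'   [absorption]
This depends on B, so it is not a constant.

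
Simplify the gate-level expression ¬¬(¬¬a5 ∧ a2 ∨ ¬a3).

¬¬(¬¬a5 ∧ a2 ∨ ¬a3)
= ¬¬(a5 ∧ a2 ∨ ¬a3)   (double negation)
= a5 ∧ a2 ∨ ¬a3   (double negation)

a5 ∧ a2 ∨ ¬a3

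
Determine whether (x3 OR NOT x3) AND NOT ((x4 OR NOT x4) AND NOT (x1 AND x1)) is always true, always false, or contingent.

(x3 OR NOT x3) AND NOT ((x4 OR NOT x4) AND NOT (x1 AND x1))
= (x3 OR NOT x3) AND NOT ((x4 OR NOT x4) AND NOT x1)   (idempotence)
= (x3 OR NOT x3) AND NOT NOT x1   (complement / identity)
= (x3 OR NOT x3) AND x1   (double negation)
= x1   (complement / identity)
This depends on x1, so it is not a constant.

contingent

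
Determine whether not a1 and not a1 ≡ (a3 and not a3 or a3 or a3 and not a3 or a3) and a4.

No

E1: not a1 and not a1
    = not a1
E2: (a3 and not a3 or a3 or a3 and not a3 or a3) and a4
    = (a3 and not a3 or a3) and a4
    = a3 and a4
These differ: at a1=0, a3=0, a4=0, E1 = 1 but E2 = 0.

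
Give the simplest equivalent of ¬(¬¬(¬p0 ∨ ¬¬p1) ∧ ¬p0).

¬(¬¬(¬p0 ∨ ¬¬p1) ∧ ¬p0)
= ¬(¬(p0 ∧ ¬p1) ∧ ¬p0)   — De Morgan
= p0 ∧ ¬p1 ∨ p0   — De Morgan
= p0   — absorption

p0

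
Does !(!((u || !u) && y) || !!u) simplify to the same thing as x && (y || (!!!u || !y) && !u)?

No

E1: !(!((u || !u) && y) || !!u)
    = (u || !u) && y && !u   — De Morgan
    = y && !u   — complement / identity
E2: x && (y || (!!!u || !y) && !u)
    = x && (y || (!u || !y) && !u)   — double negation
    = x && (y || !u)   — absorption
These differ: at u=0, x=0, y=1, E1 = 1 but E2 = 0.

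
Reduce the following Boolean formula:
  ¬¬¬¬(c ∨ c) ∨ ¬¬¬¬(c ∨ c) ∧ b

c

¬¬¬¬(c ∨ c) ∨ ¬¬¬¬(c ∨ c) ∧ b
= ¬¬¬¬(c ∨ c)
= ¬¬¬¬c
= ¬¬c
= c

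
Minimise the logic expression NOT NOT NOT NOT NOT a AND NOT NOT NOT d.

NOT NOT NOT NOT NOT a AND NOT NOT NOT d
= NOT NOT NOT a AND NOT NOT NOT d   (double negation)
= NOT a AND NOT NOT NOT d   (double negation)
= NOT a AND NOT d   (double negation)

NOT a AND NOT d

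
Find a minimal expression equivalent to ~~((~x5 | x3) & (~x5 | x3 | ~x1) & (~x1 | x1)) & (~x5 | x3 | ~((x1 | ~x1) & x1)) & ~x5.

~~((~x5 | x3) & (~x5 | x3 | ~x1) & (~x1 | x1)) & (~x5 | x3 | ~((x1 | ~x1) & x1)) & ~x5
= ~~((~x5 | x3) & (~x5 | x3 | ~x1)) & (~x5 | x3 | ~((x1 | ~x1) & x1)) & ~x5
= (~x5 | x3) & (~x5 | x3 | ~x1) & (~x5 | x3 | ~((x1 | ~x1) & x1)) & ~x5
= (~x5 | x3) & (~x5 | x3 | ~((x1 | ~x1) & x1)) & ~x5
= (~x5 | x3) & (~x5 | x3 | ~x1) & ~x5
= (~x5 | x3) & ~x5
= ~x5

~x5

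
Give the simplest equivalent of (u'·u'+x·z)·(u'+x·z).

(u'·u'+x·z)·(u'+x·z)
= (u'+x·z)·(u'+x·z)
= u'+x·z

u'+x·z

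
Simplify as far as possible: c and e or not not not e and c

c and e or not not not e and c
= c and e or not e and c   [double negation]
= c   [distribution]

c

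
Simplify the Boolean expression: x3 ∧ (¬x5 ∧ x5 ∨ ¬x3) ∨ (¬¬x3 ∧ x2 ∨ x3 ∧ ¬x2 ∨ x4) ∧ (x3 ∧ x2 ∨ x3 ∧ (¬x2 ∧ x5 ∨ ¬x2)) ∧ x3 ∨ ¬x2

x3 ∧ (¬x5 ∧ x5 ∨ ¬x3) ∨ (¬¬x3 ∧ x2 ∨ x3 ∧ ¬x2 ∨ x4) ∧ (x3 ∧ x2 ∨ x3 ∧ (¬x2 ∧ x5 ∨ ¬x2)) ∧ x3 ∨ ¬x2
= x3 ∧ (¬x5 ∧ x5 ∨ ¬x3) ∨ (x3 ∧ x2 ∨ x3 ∧ ¬x2 ∨ x4) ∧ (x3 ∧ x2 ∨ x3 ∧ (¬x2 ∧ x5 ∨ ¬x2)) ∧ x3 ∨ ¬x2   — double negation
= x3 ∧ (¬x5 ∧ x5 ∨ ¬x3) ∨ (x3 ∧ x2 ∨ x3 ∧ ¬x2 ∨ x4) ∧ (x3 ∧ x2 ∨ x3 ∧ ¬x2) ∧ x3 ∨ ¬x2   — absorption
= x3 ∧ (¬x5 ∧ x5 ∨ ¬x3) ∨ (x3 ∧ x2 ∨ x3 ∧ ¬x2) ∧ x3 ∨ ¬x2   — absorption
= x3 ∧ (¬x5 ∧ x5 ∨ ¬x3) ∨ x3 ∧ x3 ∨ ¬x2   — distribution
= x3 ∧ ¬x3 ∨ x3 ∧ x3 ∨ ¬x2   — complement / identity
= x3 ∨ ¬x2   — distribution

x3 ∨ ¬x2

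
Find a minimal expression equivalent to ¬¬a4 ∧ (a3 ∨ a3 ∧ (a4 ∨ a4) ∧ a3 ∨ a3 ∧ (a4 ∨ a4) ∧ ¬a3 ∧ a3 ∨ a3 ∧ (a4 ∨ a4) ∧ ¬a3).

¬¬a4 ∧ (a3 ∨ a3 ∧ (a4 ∨ a4) ∧ a3 ∨ a3 ∧ (a4 ∨ a4) ∧ ¬a3 ∧ a3 ∨ a3 ∧ (a4 ∨ a4) ∧ ¬a3)
= a4 ∧ (a3 ∨ a3 ∧ (a4 ∨ a4) ∧ a3 ∨ a3 ∧ (a4 ∨ a4) ∧ ¬a3 ∧ a3 ∨ a3 ∧ (a4 ∨ a4) ∧ ¬a3)
= a4 ∧ (a3 ∨ a3 ∧ (a4 ∨ a4) ∧ a3 ∨ a3 ∧ (a4 ∨ a4) ∧ ¬a3)
= a4 ∧ (a3 ∨ a3 ∧ (a4 ∨ a4))
= a4 ∧ (a3 ∨ a3 ∧ a4)
= a4 ∧ a3

a4 ∧ a3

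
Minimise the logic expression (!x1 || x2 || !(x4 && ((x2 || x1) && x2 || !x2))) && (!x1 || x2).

(!x1 || x2 || !(x4 && ((x2 || x1) && x2 || !x2))) && (!x1 || x2)
= (!x1 || x2 || !(x4 && (x2 || !x2))) && (!x1 || x2)   — absorption
= (!x1 || x2 || !x4) && (!x1 || x2)   — complement / identity
= !x1 || x2   — absorption

!x1 || x2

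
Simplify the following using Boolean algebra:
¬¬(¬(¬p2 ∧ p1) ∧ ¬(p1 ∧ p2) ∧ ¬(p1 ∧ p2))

¬¬(¬(¬p2 ∧ p1) ∧ ¬(p1 ∧ p2) ∧ ¬(p1 ∧ p2))
= ¬¬(¬(¬p2 ∧ p1) ∧ ¬(p1 ∧ p2))
= ¬(¬p2 ∧ p1 ∨ p1 ∧ p2)
= ¬p1

¬p1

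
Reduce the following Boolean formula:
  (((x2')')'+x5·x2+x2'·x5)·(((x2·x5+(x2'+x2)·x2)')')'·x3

(((x2')')'+x5·x2+x2'·x5)·(((x2·x5+(x2'+x2)·x2)')')'·x3
= (((x2')')'+x5)·(((x2·x5+(x2'+x2)·x2)')')'·x3
= (((x2')')'+x5)·(((x2·x5+x2)')')'·x3
= (((x2')')'+x5)·((x2')')'·x3
= ((x2')')'·x3
= x2'·x3

x2'·x3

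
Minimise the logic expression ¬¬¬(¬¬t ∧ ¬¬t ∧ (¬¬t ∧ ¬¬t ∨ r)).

¬t

¬¬¬(¬¬t ∧ ¬¬t ∧ (¬¬t ∧ ¬¬t ∨ r))
= ¬¬¬(¬¬t ∧ ¬¬t)   [absorption]
= ¬¬¬¬¬t   [idempotence]
= ¬¬¬t   [double negation]
= ¬t   [double negation]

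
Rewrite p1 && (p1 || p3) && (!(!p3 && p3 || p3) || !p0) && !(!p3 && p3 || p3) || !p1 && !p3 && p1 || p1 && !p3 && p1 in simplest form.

p1 && !p3

p1 && (p1 || p3) && (!(!p3 && p3 || p3) || !p0) && !(!p3 && p3 || p3) || !p1 && !p3 && p1 || p1 && !p3 && p1
= p1 && (p1 || p3) && !(!p3 && p3 || p3) || !p1 && !p3 && p1 || p1 && !p3 && p1   — absorption
= p1 && (p1 || p3) && !(!p3 && p3 || p3) || !p3 && p1   — distribution
= p1 && !(!p3 && p3 || p3) || !p3 && p1   — absorption
= p1 && !p3 || !p3 && p1   — complement / identity
= p1 && (!p3 || !p3)   — distribution
= p1 && !p3   — idempotence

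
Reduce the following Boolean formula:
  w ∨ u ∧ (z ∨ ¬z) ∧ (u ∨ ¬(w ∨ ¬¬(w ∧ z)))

w ∨ u

w ∨ u ∧ (z ∨ ¬z) ∧ (u ∨ ¬(w ∨ ¬¬(w ∧ z)))
= w ∨ u ∧ (u ∨ ¬(w ∨ ¬¬(w ∧ z)))   (complement / identity)
= w ∨ u ∧ (u ∨ ¬(w ∨ w ∧ z))   (double negation)
= w ∨ u ∧ (u ∨ ¬w)   (absorption)
= w ∨ u   (absorption)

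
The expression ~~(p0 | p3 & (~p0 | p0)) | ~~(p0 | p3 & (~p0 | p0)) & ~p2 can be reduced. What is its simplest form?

~~(p0 | p3 & (~p0 | p0)) | ~~(p0 | p3 & (~p0 | p0)) & ~p2
= ~~(p0 | p3 & (~p0 | p0))   [absorption]
= p0 | p3 & (~p0 | p0)   [double negation]
= p0 | p3   [complement / identity]

p0 | p3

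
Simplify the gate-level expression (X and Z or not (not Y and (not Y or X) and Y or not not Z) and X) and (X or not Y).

(X and Z or not (not Y and (not Y or X) and Y or not not Z) and X) and (X or not Y)
= (X and Z or not (not Y and Y or not not Z) and X) and (X or not Y)
= (X and Z or not not not Z and X) and (X or not Y)
= (X and Z or not Z and X) and (X or not Y)
= X and (X or not Y)
= X

X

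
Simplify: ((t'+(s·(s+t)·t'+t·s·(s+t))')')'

t'+s'

((t'+(s·(s+t)·t'+t·s·(s+t))')')'
= t'+(s·(s+t)·t'+t·s·(s+t))'
= t'+(s·(s+t))'
= t'+s'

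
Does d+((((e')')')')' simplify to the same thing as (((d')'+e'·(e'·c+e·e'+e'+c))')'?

E1: d+((((e')')')')'
    = d+((e')')'   — double negation
    = d+e'   — double negation
E2: (((d')'+e'·(e'·c+e·e'+e'+c))')'
    = (((d')'+e'·(e'·c+e'+c))')'   — complement / identity
    = (((d')'+e'·(e'+c))')'   — absorption
    = (d')'+e'·(e'+c)   — double negation
    = (d')'+e'   — absorption
    = d+e'   — double negation
Both reduce to d+e', so they are equivalent.

Yes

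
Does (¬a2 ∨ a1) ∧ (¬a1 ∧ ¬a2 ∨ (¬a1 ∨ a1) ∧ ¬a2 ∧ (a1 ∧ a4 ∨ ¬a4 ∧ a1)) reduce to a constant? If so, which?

no

(¬a2 ∨ a1) ∧ (¬a1 ∧ ¬a2 ∨ (¬a1 ∨ a1) ∧ ¬a2 ∧ (a1 ∧ a4 ∨ ¬a4 ∧ a1))
= (¬a2 ∨ a1) ∧ (¬a1 ∧ ¬a2 ∨ (¬a1 ∨ a1) ∧ ¬a2 ∧ a1)   [distribution]
= (¬a2 ∨ a1) ∧ (¬a1 ∧ ¬a2 ∨ ¬a2 ∧ a1)   [complement / identity]
= (¬a2 ∨ a1) ∧ ¬a2   [distribution]
= ¬a2   [absorption]
This depends on a2, so it is not a constant.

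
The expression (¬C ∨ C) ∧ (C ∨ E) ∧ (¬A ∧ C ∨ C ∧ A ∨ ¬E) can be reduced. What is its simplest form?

C

(¬C ∨ C) ∧ (C ∨ E) ∧ (¬A ∧ C ∨ C ∧ A ∨ ¬E)
= (C ∨ E) ∧ (¬A ∧ C ∨ C ∧ A ∨ ¬E)
= (C ∨ E) ∧ (C ∨ ¬E)
= C ∨ E ∧ ¬E
= C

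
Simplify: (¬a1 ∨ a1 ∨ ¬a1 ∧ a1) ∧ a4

(¬a1 ∨ a1 ∨ ¬a1 ∧ a1) ∧ a4
= (¬a1 ∨ a1) ∧ a4   — complement / identity
= a4   — complement / identity

a4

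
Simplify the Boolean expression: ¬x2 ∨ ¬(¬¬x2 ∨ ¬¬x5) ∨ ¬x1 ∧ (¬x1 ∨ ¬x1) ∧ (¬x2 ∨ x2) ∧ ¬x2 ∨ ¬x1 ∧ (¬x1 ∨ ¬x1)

¬x2 ∨ ¬(¬¬x2 ∨ ¬¬x5) ∨ ¬x1 ∧ (¬x1 ∨ ¬x1) ∧ (¬x2 ∨ x2) ∧ ¬x2 ∨ ¬x1 ∧ (¬x1 ∨ ¬x1)
= ¬x2 ∨ ¬(¬¬x2 ∨ ¬¬x5) ∨ ¬x1 ∧ (¬x1 ∨ ¬x1) ∧ ¬x2 ∨ ¬x1 ∧ (¬x1 ∨ ¬x1)   (complement / identity)
= ¬x2 ∨ ¬(¬¬x2 ∨ ¬¬x5) ∨ ¬x1 ∧ (¬x1 ∨ ¬x1)   (absorption)
= ¬x2 ∨ ¬(¬¬x2 ∨ ¬¬x5) ∨ ¬x1 ∧ ¬x1   (idempotence)
= ¬x2 ∨ ¬x2 ∧ ¬x5 ∨ ¬x1 ∧ ¬x1   (De Morgan)
= ¬x2 ∨ ¬x2 ∧ ¬x5 ∨ ¬x1   (idempotence)
= ¬x2 ∨ ¬x1   (absorption)

¬x2 ∨ ¬x1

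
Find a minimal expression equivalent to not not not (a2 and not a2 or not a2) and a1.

a2 and a1

not not not (a2 and not a2 or not a2) and a1
= not not not not a2 and a1
= not not a2 and a1
= a2 and a1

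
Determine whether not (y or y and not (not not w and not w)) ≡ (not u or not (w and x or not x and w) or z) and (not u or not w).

No

E1: not (y or y and not (not not w and not w))
    = not (y or y and (not w or w))
    = not (y or y)
    = not y
E2: (not u or not (w and x or not x and w) or z) and (not u or not w)
    = (not u or not w or z) and (not u or not w)
    = not u or not w
These differ: at u=0, w=1, x=0, y=1, z=0, E1 = 0 but E2 = 1.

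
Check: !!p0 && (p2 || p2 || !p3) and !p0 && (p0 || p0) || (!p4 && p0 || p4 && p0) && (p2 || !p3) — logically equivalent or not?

Yes

E1: !!p0 && (p2 || p2 || !p3)
    = p0 && (p2 || p2 || !p3)   — double negation
    = p0 && (p2 || !p3)   — idempotence
E2: !p0 && (p0 || p0) || (!p4 && p0 || p4 && p0) && (p2 || !p3)
    = !p0 && (p0 || p0) || p0 && (p2 || !p3)   — distribution
    = !p0 && p0 || p0 && (p2 || !p3)   — idempotence
    = p0 && (p2 || !p3)   — complement / identity
Both reduce to p0 && (p2 || !p3), so they are equivalent.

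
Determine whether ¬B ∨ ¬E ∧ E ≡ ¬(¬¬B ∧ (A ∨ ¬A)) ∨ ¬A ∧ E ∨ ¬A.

No

E1: ¬B ∨ ¬E ∧ E
    = ¬B   (complement / identity)
E2: ¬(¬¬B ∧ (A ∨ ¬A)) ∨ ¬A ∧ E ∨ ¬A
    = ¬(¬¬B ∧ (A ∨ ¬A)) ∨ ¬A   (absorption)
    = ¬¬¬B ∨ ¬A   (complement / identity)
    = ¬B ∨ ¬A   (double negation)
These differ: at A=0, B=1, E=0, E1 = 0 but E2 = 1.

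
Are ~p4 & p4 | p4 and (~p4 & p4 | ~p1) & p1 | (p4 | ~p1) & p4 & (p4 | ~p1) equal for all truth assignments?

E1: ~p4 & p4 | p4
    = p4   [complement / identity]
E2: (~p4 & p4 | ~p1) & p1 | (p4 | ~p1) & p4 & (p4 | ~p1)
    = ~p1 & p1 | (p4 | ~p1) & p4 & (p4 | ~p1)   [complement / identity]
    = ~p1 & p1 | p4 & (p4 | ~p1)   [absorption]
    = p4 & (p4 | ~p1)   [complement / identity]
    = p4   [absorption]
Both reduce to p4, so they are equivalent.

Yes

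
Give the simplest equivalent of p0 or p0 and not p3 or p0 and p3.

p0

p0 or p0 and not p3 or p0 and p3
= p0 or p0   (distribution)
= p0   (idempotence)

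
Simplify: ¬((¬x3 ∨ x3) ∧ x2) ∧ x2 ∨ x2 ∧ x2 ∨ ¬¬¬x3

¬((¬x3 ∨ x3) ∧ x2) ∧ x2 ∨ x2 ∧ x2 ∨ ¬¬¬x3
= ¬((¬x3 ∨ x3) ∧ x2) ∧ x2 ∨ x2 ∧ x2 ∨ ¬x3
= ¬x2 ∧ x2 ∨ x2 ∧ x2 ∨ ¬x3
= x2 ∨ ¬x3

x2 ∨ ¬x3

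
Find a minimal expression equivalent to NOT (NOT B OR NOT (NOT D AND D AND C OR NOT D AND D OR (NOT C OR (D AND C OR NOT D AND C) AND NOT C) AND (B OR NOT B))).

B AND NOT C

NOT (NOT B OR NOT (NOT D AND D AND C OR NOT D AND D OR (NOT C OR (D AND C OR NOT D AND C) AND NOT C) AND (B OR NOT B)))
= NOT (NOT B OR NOT (NOT D AND D AND C OR NOT D AND D OR NOT C OR (D AND C OR NOT D AND C) AND NOT C))
= NOT (NOT B OR NOT (NOT D AND D OR NOT C OR (D AND C OR NOT D AND C) AND NOT C))
= NOT (NOT B OR NOT (NOT C OR (D AND C OR NOT D AND C) AND NOT C))
= NOT (NOT B OR NOT (NOT C OR C AND NOT C))
= NOT (NOT B OR NOT NOT C)
= B AND NOT C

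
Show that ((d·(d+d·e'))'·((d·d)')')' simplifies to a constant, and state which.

((d·(d+d·e'))'·((d·d)')')'
= ((d·d)'·((d·d)')')'   — absorption
= ((d·d)'·(d')')'   — idempotence
= d·d+d'   — De Morgan
= d+d'   — idempotence
= 1   — complement

1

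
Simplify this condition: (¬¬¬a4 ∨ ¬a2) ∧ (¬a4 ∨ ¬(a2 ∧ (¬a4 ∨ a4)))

(¬¬¬a4 ∨ ¬a2) ∧ (¬a4 ∨ ¬(a2 ∧ (¬a4 ∨ a4)))
= (¬a4 ∨ ¬a2) ∧ (¬a4 ∨ ¬(a2 ∧ (¬a4 ∨ a4)))
= (¬a4 ∨ ¬a2) ∧ (¬a4 ∨ ¬a2)
= ¬a4 ∧ ¬a4 ∨ ¬a2
= ¬a4 ∨ ¬a2

¬a4 ∨ ¬a2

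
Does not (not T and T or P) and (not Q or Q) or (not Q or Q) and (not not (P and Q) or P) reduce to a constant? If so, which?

yes, True

not (not T and T or P) and (not Q or Q) or (not Q or Q) and (not not (P and Q) or P)
= not (not T and T or P) and (not Q or Q) or (not Q or Q) and (P and Q or P)
= not P and (not Q or Q) or (not Q or Q) and (P and Q or P)
= not P and (not Q or Q) or (not Q or Q) and P
= not Q or Q
= True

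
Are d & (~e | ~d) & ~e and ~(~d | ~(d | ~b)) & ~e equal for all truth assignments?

E1: d & (~e | ~d) & ~e
    = d & ~e
E2: ~(~d | ~(d | ~b)) & ~e
    = d & (d | ~b) & ~e
    = d & ~e
Both reduce to d & ~e, so they are equivalent.

Yes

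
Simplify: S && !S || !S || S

S && !S || !S || S
= !S || S   [complement / identity]
= true   [complement]

true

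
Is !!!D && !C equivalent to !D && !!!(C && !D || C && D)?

E1: !!!D && !C
    = !D && !C
E2: !D && !!!(C && !D || C && D)
    = !D && !(C && !D || C && D)
    = !D && !C
Both reduce to !D && !C, so they are equivalent.

Yes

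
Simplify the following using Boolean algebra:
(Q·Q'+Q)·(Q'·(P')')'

(Q·Q'+Q)·(Q'·(P')')'
= (Q·Q'+Q)·(Q+P')
= Q·(Q+P')
= Q

Q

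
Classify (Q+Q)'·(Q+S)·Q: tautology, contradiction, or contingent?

(Q+Q)'·(Q+S)·Q
= (Q+Q)'·Q
= Q'·Q
= 0

contradiction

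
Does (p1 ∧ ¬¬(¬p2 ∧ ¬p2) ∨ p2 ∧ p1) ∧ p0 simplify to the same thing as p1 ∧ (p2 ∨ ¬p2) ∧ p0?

E1: (p1 ∧ ¬¬(¬p2 ∧ ¬p2) ∨ p2 ∧ p1) ∧ p0
    = (p1 ∧ ¬¬¬p2 ∨ p2 ∧ p1) ∧ p0   (idempotence)
    = (p1 ∧ ¬p2 ∨ p2 ∧ p1) ∧ p0   (double negation)
    = p1 ∧ p0   (distribution)
E2: p1 ∧ (p2 ∨ ¬p2) ∧ p0
    = p1 ∧ p0   (complement / identity)
Both reduce to p1 ∧ p0, so they are equivalent.

Yes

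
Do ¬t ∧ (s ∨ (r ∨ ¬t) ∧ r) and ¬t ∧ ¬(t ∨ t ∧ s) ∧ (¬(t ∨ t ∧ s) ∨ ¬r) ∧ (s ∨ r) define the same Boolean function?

Yes

E1: ¬t ∧ (s ∨ (r ∨ ¬t) ∧ r)
    = ¬t ∧ (s ∨ r)
E2: ¬t ∧ ¬(t ∨ t ∧ s) ∧ (¬(t ∨ t ∧ s) ∨ ¬r) ∧ (s ∨ r)
    = ¬t ∧ ¬(t ∨ t ∧ s) ∧ (s ∨ r)
    = ¬t ∧ ¬t ∧ (s ∨ r)
    = ¬t ∧ (s ∨ r)
Both reduce to ¬t ∧ (s ∨ r), so they are equivalent.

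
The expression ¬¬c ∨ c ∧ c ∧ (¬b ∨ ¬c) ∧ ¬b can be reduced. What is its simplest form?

c

¬¬c ∨ c ∧ c ∧ (¬b ∨ ¬c) ∧ ¬b
= ¬¬c ∨ c ∧ c ∧ ¬b   [absorption]
= c ∨ c ∧ c ∧ ¬b   [double negation]
= c ∨ c ∧ ¬b   [idempotence]
= c   [absorption]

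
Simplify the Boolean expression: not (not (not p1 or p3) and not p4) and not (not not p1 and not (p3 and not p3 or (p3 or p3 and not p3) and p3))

not (not (not p1 or p3) and not p4) and not (not not p1 and not (p3 and not p3 or (p3 or p3 and not p3) and p3))
= not (not (not p1 or p3) and not p4) and not (not not p1 and not (p3 and not p3 or p3 and p3))   [complement / identity]
= not (not (not p1 or p3) and not p4) and (not p1 or p3 and not p3 or p3 and p3)   [De Morgan]
= not (not (not p1 or p3) and not p4) and (not p1 or p3)   [distribution]
= (not p1 or p3 or p4) and (not p1 or p3)   [De Morgan]
= not p1 or p3   [absorption]

not p1 or p3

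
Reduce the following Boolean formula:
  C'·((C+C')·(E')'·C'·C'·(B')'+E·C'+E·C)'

C'·((C+C')·(E')'·C'·C'·(B')'+E·C'+E·C)'
= C'·((E')'·C'·C'·(B')'+E·C'+E·C)'   — complement / identity
= C'·(E·C'·C'·(B')'+E·C'+E·C)'   — double negation
= C'·(E·C'·(B')'+E·C'+E·C)'   — idempotence
= C'·(E·C'·B+E·C'+E·C)'   — double negation
= C'·(E·C'+E·C)'   — absorption
= C'·E'   — distribution

C'·E'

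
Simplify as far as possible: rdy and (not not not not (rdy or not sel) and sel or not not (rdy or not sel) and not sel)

rdy

rdy and (not not not not (rdy or not sel) and sel or not not (rdy or not sel) and not sel)
= rdy and (not not (rdy or not sel) and sel or not not (rdy or not sel) and not sel)
= rdy and not not (rdy or not sel)
= rdy and (rdy or not sel)
= rdy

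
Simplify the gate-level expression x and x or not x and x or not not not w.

x and x or not x and x or not not not w
= x or not not not w   [distribution]
= x or not w   [double negation]

x or not w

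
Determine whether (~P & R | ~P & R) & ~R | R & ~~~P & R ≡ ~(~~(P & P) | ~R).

E1: (~P & R | ~P & R) & ~R | R & ~~~P & R
    = ~P & R & ~R | R & ~~~P & R   (idempotence)
    = ~P & R & ~R | R & ~P & R   (double negation)
    = ~P & R   (distribution)
E2: ~(~~(P & P) | ~R)
    = ~(~~P | ~R)   (idempotence)
    = ~P & R   (De Morgan)
Both reduce to ~P & R, so they are equivalent.

Yes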